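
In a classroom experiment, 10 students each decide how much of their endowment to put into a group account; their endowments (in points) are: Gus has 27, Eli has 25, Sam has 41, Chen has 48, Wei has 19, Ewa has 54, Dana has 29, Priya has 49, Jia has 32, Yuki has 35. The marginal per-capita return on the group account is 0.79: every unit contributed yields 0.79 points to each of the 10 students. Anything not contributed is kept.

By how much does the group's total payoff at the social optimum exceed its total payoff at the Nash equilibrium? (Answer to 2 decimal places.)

The private return per contributed unit is 0.79 < 1 for everyone, so the Nash equilibrium is zero contribution and the group total is Σ E_j = 27 + 25 + 41 + 48 + 19 + 54 + 29 + 49 + 32 + 35 = 359.
Each contributed unit returns 7.900 to the group, so the social optimum is full contribution by everyone: group total = 7.900 × 359 = 2836.10.
Efficiency loss = (7.900 − 1) × 359 = 2477.10.

2477.10 points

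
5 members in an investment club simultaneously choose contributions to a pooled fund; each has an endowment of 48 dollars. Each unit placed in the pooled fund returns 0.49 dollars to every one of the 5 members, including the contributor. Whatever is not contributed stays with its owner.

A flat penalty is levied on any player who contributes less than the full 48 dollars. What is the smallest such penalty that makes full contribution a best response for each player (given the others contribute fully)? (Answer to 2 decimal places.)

Given the others contribute fully, the best deviation is to contribute 0 (any partial contribution still incurs the fine and gives up units whose private return 0.49 is below 1).
Deviating from 48 to 0 saves 48 dollars but forfeits the deviator's share of the drop in the pooled fund: 0.49 × 48 = 23.52.
So the deviation gain is 48 − 23.52 = 24.48, and the fine must be at least 24.48 dollars to wipe it out.

24.48 dollars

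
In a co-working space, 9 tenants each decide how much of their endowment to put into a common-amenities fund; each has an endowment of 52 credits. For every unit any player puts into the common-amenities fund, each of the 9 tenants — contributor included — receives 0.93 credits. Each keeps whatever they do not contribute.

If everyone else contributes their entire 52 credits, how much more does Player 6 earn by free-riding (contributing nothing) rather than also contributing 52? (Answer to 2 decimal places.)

Switching from a contribution of 52 to 0 lets Player 6 keep an extra 52 credits, but lowers the common-amenities fund by 52, which costs Player 6 their own share of that drop: 0.93 × 52 = 48.36.
Net gain = 52 − 48.36 = 3.64. The private return per contributed unit (0.93) is below 1, so free-riding is indeed the best response regardless of what the others do.

3.64 credits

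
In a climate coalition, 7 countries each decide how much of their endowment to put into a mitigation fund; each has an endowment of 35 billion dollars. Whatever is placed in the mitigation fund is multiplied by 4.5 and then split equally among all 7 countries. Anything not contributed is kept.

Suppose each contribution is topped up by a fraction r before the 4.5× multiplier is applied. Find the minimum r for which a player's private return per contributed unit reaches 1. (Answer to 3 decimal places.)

With matching at rate r, one contributed unit becomes (1 + r) in the mitigation fund and returns 4.5 × (1 + r) / 7 to the contributor.
Setting this equal to 1: 1 + r = 7/4.5 = 1.5556.
So the minimum matching rate is r = 1.5556 − 1 = 0.556.

0.556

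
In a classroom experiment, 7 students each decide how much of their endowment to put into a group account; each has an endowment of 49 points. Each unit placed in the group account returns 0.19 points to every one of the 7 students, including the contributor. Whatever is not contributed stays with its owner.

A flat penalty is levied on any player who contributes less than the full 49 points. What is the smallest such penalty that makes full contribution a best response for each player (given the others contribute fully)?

Given the others contribute fully, the best deviation is to contribute 0 (any partial contribution still incurs the fine and gives up units whose private return 0.19 is below 1).
Deviating from 49 to 0 saves 49 points but forfeits the deviator's share of the drop in the group account: 0.19 × 49 = 9.31.
So the deviation gain is 49 − 9.31 = 39.69, and the fine must be at least 39.69 points to wipe it out.

39.69 points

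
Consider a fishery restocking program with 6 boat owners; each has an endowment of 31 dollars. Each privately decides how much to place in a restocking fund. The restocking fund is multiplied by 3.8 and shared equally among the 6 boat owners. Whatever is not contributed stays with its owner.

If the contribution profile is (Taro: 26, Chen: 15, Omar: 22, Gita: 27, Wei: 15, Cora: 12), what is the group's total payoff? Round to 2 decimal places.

Total contributed: 26 + 15 + 22 + 27 + 15 + 12 = 117; total kept: 6 × 31 − 117 = 69.
The restocking fund pays out 3.8 × 117 = 444.60 in aggregate.
Group total = 69 + 444.60 = 513.60.

513.60 dollars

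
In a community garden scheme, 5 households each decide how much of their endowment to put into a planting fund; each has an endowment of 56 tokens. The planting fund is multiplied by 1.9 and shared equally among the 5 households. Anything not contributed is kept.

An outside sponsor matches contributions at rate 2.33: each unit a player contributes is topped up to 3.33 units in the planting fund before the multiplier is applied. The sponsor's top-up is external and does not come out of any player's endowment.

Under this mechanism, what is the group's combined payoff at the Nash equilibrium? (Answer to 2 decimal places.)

With the mechanism, a contributed unit returns 1.9 × 3.33 / 5 = 1.2654 per unit of net cost to the contributor — now above 1 — so contributing fully is weakly dominant for every player.
At the Nash equilibrium everyone contributes 56. Group total payoff = 1.9 × 3.33 × 280 = 1771.56.

1771.56 tokens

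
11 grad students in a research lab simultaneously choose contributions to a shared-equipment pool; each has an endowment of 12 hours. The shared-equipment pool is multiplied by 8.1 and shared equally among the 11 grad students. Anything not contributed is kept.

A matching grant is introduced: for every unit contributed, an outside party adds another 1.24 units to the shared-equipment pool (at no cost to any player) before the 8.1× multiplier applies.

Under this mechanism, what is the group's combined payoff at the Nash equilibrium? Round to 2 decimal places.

The effective private return per unit is now 8.1 × 2.24 / 11 = 1.6495 > 1, so every player's dominant strategy flips to full contribution.
At the Nash equilibrium everyone contributes 12. Group total payoff = 8.1 × 2.24 × 132 = 2395.01.

2395.01 hours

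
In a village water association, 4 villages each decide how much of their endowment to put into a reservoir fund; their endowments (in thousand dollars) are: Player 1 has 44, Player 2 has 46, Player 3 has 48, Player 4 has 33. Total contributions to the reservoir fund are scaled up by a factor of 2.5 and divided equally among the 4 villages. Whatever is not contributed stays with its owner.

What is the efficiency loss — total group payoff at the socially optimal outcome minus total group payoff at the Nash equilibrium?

256.50 thousand dollars

The private return per contributed unit is 2.5/4 = 0.6250 < 1 for every player regardless of endowment, so the Nash equilibrium is zero contribution and the group total is Σ E_j = 44 + 46 + 48 + 33 = 171.
Each contributed unit returns 2.500 to the group, so the social optimum is full contribution by everyone: group total = 2.500 × 171 = 427.50.
Efficiency loss = (2.500 − 1) × 171 = 256.50.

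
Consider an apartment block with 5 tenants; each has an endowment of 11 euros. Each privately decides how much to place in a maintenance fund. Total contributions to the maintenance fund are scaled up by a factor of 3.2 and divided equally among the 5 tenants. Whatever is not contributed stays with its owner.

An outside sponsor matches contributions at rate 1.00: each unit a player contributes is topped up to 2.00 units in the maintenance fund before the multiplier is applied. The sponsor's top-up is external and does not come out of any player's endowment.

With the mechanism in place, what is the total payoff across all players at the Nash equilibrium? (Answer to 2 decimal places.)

With the mechanism, a contributed unit returns 3.2 × 2.00 / 5 = 1.2800 per unit of net cost to the contributor — now above 1 — so contributing fully is weakly dominant for every player.
So the Nash equilibrium is full contribution by all 5; the group earns 3.2 × 2.00 × 55 = 352.00.

352.00 euros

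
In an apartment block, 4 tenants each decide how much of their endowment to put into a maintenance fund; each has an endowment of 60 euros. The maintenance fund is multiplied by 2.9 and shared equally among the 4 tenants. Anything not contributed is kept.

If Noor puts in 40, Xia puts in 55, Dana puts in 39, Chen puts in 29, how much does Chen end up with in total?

149.18 euros

Total contributed: 40 + 55 + 39 + 29 = 163.
Each receives 2.9 × 163 / 4 = 118.18 from the maintenance fund.
Chen keeps 60 − 29 = 31, so Chen's payoff is 31 + 118.18 = 149.18.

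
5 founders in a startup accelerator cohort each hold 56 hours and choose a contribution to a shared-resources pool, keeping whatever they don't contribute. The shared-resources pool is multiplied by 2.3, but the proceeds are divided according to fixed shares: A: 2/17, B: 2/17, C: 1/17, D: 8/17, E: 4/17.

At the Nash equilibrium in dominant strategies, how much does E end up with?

86.31 hours

Player j's private return per contributed unit is 2.3 × (j's share). Contributing is weakly dominant for j when that share is at least 1/2.3 = 0.4348, and contributing 0 is dominant otherwise.
D alone (share 8/17) is above the threshold, contributing 56; the remaining 4 contribute 0. Total contributed: 56.
E keeps 56 and receives 2.3 × 56 × 4/17 = 30.31 from the shared-resources pool, for a payoff of 86.31.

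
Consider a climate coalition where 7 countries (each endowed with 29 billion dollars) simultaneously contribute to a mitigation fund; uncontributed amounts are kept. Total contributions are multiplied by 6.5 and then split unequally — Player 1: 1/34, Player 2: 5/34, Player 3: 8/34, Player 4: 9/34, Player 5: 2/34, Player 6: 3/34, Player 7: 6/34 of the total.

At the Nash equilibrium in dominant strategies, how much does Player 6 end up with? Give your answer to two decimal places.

78.90 billion dollars

Player j's private return per contributed unit is 6.5 × (j's share). Contributing is weakly dominant for j when that share is at least 1/6.5 = 0.1538, and contributing 0 is dominant otherwise.
Player 3, Player 4 and Player 7 are above the threshold, contributing 29 each; the remaining 4 contribute 0. Total contributed: 87.
Player 6 keeps 29 and receives 6.5 × 87 × 3/34 = 49.90 from the mitigation fund, for a payoff of 78.90.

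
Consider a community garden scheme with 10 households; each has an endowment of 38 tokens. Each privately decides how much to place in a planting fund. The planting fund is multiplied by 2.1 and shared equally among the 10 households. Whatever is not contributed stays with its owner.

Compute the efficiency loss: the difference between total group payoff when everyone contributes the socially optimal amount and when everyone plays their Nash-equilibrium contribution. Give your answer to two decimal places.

418.00 tokens

Each contributed unit returns 2.1/10 = 0.2100 to its contributor — below 1 — so contributing 0 is dominant for every player. At the Nash equilibrium everyone keeps their 38, and the group total is 10 × 38 = 380.
Each contributed unit returns 2.100 to the group as a whole (0.2100 to each of 10 players), which exceeds 1, so the social optimum is full contribution: group total = 2.100 × 380 = 798.00.
Efficiency loss = 798.00 − 380 = 418.00.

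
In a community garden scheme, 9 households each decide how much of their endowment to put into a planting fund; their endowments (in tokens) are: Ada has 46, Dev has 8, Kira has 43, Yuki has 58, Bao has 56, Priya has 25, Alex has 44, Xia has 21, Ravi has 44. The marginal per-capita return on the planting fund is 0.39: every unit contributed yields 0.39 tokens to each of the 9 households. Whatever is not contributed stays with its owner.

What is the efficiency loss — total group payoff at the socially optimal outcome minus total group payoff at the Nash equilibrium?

865.95 tokens

The private return per contributed unit is 0.39 < 1 for everyone, so the Nash equilibrium is zero contribution and the group total is Σ E_j = 46 + 8 + 43 + 58 + 56 + 25 + 44 + 21 + 44 = 345.
Each contributed unit returns 3.510 to the group, so the social optimum is full contribution by everyone: group total = 3.510 × 345 = 1210.95.
Efficiency loss = (3.510 − 1) × 345 = 865.95.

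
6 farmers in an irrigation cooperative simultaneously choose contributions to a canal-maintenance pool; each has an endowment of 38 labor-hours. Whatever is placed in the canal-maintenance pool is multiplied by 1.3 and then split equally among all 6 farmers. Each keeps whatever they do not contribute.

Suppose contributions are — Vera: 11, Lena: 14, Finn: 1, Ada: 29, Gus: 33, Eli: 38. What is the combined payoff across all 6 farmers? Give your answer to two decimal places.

Total contributed: 11 + 14 + 1 + 29 + 33 + 38 = 126; total kept: 6 × 38 − 126 = 102.
The canal-maintenance pool pays out 1.3 × 126 = 163.80 in aggregate.
Group total = 102 + 163.80 = 265.80.

265.80 labor-hours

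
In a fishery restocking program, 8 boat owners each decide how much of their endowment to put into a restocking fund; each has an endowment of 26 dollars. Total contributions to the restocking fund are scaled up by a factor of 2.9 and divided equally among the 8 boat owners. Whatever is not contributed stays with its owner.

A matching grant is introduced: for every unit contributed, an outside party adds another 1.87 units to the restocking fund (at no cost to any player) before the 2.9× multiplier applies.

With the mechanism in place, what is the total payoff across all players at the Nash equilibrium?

Under the mechanism each unit contributed yields 2.9 × 2.87 / 8 = 1.0404 back to its contributor per unit of net cost, which exceeds 1, making full contribution the dominant choice for everyone.
So the Nash equilibrium is full contribution by all 8; the group earns 2.9 × 2.87 × 208 = 1731.18.

1731.18 dollars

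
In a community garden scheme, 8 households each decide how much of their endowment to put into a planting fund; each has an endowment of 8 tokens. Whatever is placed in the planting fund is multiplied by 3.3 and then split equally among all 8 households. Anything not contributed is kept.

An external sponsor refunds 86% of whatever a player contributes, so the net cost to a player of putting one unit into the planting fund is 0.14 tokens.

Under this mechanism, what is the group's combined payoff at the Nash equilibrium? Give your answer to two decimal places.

266.24 tokens

The effective private return per unit is now (3.3/8) / 0.14 = 2.9464 > 1, so every player's dominant strategy flips to full contribution.
At the Nash equilibrium everyone contributes 8. Group total payoff = 8 × (8 × 0.86 + 3.3 × 8) = 266.24.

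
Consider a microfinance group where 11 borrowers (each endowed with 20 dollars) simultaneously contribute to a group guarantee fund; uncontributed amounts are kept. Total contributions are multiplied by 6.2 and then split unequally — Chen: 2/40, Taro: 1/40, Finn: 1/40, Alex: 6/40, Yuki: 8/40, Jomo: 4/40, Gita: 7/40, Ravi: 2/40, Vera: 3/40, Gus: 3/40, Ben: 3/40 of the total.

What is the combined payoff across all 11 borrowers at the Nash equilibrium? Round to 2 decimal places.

428.00 dollars

For player j, contributing a unit is worthwhile iff 6.2 × (j's share) ≥ 1, i.e. iff j's share is at least 0.1613.
The shares above 0.1613 belong to Yuki and Gita, contributing 20 each; the remaining 9 contribute 0. Total contributed: 40.
The group guarantee fund pays out 6.2 × 40 = 248.00 in total (split across the unequal shares, but the aggregate is all that matters for the group sum).
The 9 free-riders keep 20 each, adding 180. Group total = 180 + 248.00 = 428.00.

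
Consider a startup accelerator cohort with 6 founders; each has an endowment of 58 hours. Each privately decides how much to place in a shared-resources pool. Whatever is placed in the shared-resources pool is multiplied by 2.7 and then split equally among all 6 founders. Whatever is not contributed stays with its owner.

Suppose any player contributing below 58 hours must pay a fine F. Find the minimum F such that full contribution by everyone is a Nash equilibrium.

31.90 hours

Given the others contribute fully, the best deviation is to contribute 0 (any partial contribution still incurs the fine and gives up units whose private return 0.4500 is below 1).
Deviating from 58 to 0 saves 58 hours but forfeits the deviator's share of the drop in the shared-resources pool: 2.7/6 × 58 = 26.10.
So the deviation gain is 58 − 26.10 = 31.90, and the fine must be at least 31.90 hours to wipe it out.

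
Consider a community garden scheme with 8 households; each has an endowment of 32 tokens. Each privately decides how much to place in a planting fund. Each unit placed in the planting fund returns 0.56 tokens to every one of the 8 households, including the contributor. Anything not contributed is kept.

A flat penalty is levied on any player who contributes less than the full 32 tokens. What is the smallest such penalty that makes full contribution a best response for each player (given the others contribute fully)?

14.08 tokens

Given the others contribute fully, the best deviation is to contribute 0 (any partial contribution still incurs the fine and gives up units whose private return 0.56 is below 1).
Deviating from 32 to 0 saves 32 tokens but forfeits the deviator's share of the drop in the planting fund: 0.56 × 32 = 17.92.
So the deviation gain is 32 − 17.92 = 14.08, and the fine must be at least 14.08 tokens to wipe it out.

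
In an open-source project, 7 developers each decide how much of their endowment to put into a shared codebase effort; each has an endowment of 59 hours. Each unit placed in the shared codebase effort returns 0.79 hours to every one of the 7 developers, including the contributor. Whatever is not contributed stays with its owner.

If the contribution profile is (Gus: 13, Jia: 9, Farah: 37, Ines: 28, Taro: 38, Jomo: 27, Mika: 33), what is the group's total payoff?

Total contributed: 13 + 9 + 37 + 28 + 38 + 27 + 33 = 185; total kept: 7 × 59 − 185 = 228.
The shared codebase effort pays out 0.79 × 7 × 185 = 1023.05 in aggregate.
Group total = 228 + 1023.05 = 1251.05.

1251.05 hours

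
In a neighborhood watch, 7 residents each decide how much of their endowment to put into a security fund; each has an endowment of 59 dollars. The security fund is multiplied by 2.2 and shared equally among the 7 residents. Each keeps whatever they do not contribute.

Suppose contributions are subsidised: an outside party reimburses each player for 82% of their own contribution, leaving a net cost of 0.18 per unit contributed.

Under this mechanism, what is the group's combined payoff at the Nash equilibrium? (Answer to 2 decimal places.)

With the mechanism, a contributed unit returns (2.2/7) / 0.18 = 1.7460 per unit of net cost to the contributor — now above 1 — so contributing fully is weakly dominant for every player.
At the Nash equilibrium everyone contributes 59. Group total payoff = 7 × (59 × 0.82 + 2.2 × 59) = 1247.26.

1247.26 dollars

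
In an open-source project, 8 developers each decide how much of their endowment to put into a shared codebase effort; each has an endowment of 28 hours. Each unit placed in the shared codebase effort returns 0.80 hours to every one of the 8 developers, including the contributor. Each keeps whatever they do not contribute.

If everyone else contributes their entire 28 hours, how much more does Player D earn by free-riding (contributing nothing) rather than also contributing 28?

5.60 hours

Switching from a contribution of 28 to 0 lets Player D keep an extra 28 hours, but lowers the shared codebase effort by 28, which costs Player D their own share of that drop: 0.80 × 28 = 22.40.
Net gain = 28 − 22.40 = 5.60. The private return per contributed unit (0.80) is below 1, so free-riding is indeed the best response regardless of what the others do.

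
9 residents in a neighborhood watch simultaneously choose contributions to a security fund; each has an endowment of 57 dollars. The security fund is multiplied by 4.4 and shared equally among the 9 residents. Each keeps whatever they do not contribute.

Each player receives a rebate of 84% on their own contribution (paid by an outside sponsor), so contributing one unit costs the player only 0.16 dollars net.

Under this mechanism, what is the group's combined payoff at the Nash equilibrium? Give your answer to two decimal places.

2688.12 dollars

Under the mechanism each unit contributed yields (4.4/9) / 0.16 = 3.0556 back to its contributor per unit of net cost, which exceeds 1, making full contribution the dominant choice for everyone.
So the Nash equilibrium is full contribution by all 9; the group earns 9 × (57 × 0.84 + 4.4 × 57) = 2688.12.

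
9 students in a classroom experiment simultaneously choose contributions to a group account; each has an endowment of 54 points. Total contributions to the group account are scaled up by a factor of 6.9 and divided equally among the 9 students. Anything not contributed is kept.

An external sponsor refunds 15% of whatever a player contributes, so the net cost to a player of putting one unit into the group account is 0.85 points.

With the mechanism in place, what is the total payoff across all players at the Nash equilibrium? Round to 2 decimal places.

486.00 points

With the mechanism, a contributed unit returns (6.9/9) / 0.85 = 0.9020 per unit of net cost — still below 1 — so contributing 0 remains dominant for every player.
At the Nash equilibrium no one contributes; group total payoff = 9 × 54 = 486.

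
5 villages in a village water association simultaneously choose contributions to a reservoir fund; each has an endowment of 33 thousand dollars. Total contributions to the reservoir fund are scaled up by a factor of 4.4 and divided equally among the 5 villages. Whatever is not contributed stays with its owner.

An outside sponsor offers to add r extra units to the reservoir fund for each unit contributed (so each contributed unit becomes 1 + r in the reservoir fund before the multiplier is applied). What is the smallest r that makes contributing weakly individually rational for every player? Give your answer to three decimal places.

With matching at rate r, one contributed unit becomes (1 + r) in the reservoir fund and returns 4.4 × (1 + r) / 5 to the contributor.
Setting this equal to 1: 1 + r = 5/4.4 = 1.1364.
So the minimum matching rate is r = 1.1364 − 1 = 0.136.

0.136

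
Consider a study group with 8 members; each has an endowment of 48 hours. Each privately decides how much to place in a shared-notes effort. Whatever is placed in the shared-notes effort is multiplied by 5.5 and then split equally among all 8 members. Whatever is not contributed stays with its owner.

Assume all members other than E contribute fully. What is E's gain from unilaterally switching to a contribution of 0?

15.00 hours

Switching from a contribution of 48 to 0 lets E keep an extra 48 hours, but lowers the shared-notes effort by 48, which costs E their own share of that drop: 5.5/8 × 48 = 33.00.
Net gain = 48 − 33.00 = 15.00. The private return per contributed unit (0.6875) is below 1, so free-riding is indeed the best response regardless of what the others do.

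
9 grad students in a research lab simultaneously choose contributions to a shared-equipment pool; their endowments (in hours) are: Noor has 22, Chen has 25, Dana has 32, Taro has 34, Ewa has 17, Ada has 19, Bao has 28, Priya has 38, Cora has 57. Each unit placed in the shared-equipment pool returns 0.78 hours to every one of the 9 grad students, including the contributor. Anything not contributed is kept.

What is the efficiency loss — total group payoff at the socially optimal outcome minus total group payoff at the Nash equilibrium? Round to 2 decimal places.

1637.44 hours

The private return per contributed unit is 0.78 < 1 for everyone, so the Nash equilibrium is zero contribution and the group total is Σ E_j = 22 + 25 + 32 + 34 + 17 + 19 + 28 + 38 + 57 = 272.
Each contributed unit returns 7.020 to the group, so the social optimum is full contribution by everyone: group total = 7.020 × 272 = 1909.44.
Efficiency loss = (7.020 − 1) × 272 = 1637.44.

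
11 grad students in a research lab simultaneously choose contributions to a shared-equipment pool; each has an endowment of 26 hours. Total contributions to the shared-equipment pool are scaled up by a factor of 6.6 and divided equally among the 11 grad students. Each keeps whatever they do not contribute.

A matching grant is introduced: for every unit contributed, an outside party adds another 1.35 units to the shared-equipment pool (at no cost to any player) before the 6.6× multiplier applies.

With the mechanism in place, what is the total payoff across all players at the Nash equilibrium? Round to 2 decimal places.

Under the mechanism each unit contributed yields 6.6 × 2.35 / 11 = 1.4100 back to its contributor per unit of net cost, which exceeds 1, making full contribution the dominant choice for everyone.
At the Nash equilibrium everyone contributes 26. Group total payoff = 6.6 × 2.35 × 286 = 4435.86.

4435.86 hours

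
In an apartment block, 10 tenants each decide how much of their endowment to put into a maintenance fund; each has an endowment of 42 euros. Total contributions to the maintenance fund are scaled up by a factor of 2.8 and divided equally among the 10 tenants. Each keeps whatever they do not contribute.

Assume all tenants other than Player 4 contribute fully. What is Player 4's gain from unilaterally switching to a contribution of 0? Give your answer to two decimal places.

Switching from a contribution of 42 to 0 lets Player 4 keep an extra 42 euros, but lowers the maintenance fund by 42, which costs Player 4 their own share of that drop: 2.8/10 × 42 = 11.76.
Net gain = 42 − 11.76 = 30.24. The private return per contributed unit (0.2800) is below 1, so free-riding is indeed the best response regardless of what the others do.

30.24 euros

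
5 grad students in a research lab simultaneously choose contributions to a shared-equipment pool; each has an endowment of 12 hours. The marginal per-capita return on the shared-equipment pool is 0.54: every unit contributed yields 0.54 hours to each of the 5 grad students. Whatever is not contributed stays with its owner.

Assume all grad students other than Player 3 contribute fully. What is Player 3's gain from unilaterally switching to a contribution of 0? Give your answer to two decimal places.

5.52 hours

Switching from a contribution of 12 to 0 lets Player 3 keep an extra 12 hours, but lowers the shared-equipment pool by 12, which costs Player 3 their own share of that drop: 0.54 × 12 = 6.48.
Net gain = 12 − 6.48 = 5.52. The private return per contributed unit (0.54) is below 1, so free-riding is indeed the best response regardless of what the others do.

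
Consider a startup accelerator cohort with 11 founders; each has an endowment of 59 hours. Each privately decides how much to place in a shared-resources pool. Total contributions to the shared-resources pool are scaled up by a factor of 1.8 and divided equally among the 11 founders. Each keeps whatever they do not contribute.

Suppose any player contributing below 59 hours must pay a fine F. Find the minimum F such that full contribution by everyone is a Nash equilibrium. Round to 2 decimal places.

Given the others contribute fully, the best deviation is to contribute 0 (any partial contribution still incurs the fine and gives up units whose private return 0.1636 is below 1).
Deviating from 59 to 0 saves 59 hours but forfeits the deviator's share of the drop in the shared-resources pool: 1.8/11 × 59 = 9.65.
So the deviation gain is 59 − 9.65 = 49.35, and the fine must be at least 49.35 hours to wipe it out.

49.35 hours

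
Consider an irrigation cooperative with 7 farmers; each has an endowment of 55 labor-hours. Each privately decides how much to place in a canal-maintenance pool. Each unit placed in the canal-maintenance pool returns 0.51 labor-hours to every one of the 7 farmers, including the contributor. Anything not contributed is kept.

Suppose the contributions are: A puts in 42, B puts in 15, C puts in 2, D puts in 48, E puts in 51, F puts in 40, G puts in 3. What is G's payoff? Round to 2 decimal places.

154.51 labor-hours

Total contributed: 42 + 15 + 2 + 48 + 51 + 40 + 3 = 201.
Each receives 0.51 × 201 = 102.51 from the canal-maintenance pool.
G keeps 55 − 3 = 52, so G's payoff is 52 + 102.51 = 154.51.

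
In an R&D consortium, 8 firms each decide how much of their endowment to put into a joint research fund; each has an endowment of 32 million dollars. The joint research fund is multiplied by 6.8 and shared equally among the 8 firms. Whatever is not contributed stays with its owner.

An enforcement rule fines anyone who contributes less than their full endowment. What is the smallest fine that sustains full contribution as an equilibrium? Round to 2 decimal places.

Given the others contribute fully, the best deviation is to contribute 0 (any partial contribution still incurs the fine and gives up units whose private return 0.8500 is below 1).
Deviating from 32 to 0 saves 32 million dollars but forfeits the deviator's share of the drop in the joint research fund: 6.8/8 × 32 = 27.20.
So the deviation gain is 32 − 27.20 = 4.80, and the fine must be at least 4.80 million dollars to wipe it out.

4.80 million dollars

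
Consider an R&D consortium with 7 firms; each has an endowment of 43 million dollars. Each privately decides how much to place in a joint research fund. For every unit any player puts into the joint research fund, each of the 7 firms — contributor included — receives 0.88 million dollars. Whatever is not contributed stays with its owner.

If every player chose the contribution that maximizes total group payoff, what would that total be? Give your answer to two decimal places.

1854.16 million dollars

Each contributed unit returns 6.160 to the group as a whole (0.88 to each of 7 players), which exceeds 1, so the social optimum is full contribution: group total = 6.160 × 301 = 1854.16.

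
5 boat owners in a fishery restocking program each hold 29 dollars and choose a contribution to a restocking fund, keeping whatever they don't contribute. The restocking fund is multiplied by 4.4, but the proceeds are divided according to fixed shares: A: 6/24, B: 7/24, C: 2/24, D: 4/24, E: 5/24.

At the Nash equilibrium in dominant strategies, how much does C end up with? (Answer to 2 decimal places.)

50.27 dollars

Player j's private return per contributed unit is 4.4 × (j's share). Contributing is weakly dominant for j when that share is at least 1/4.4 = 0.2273, and contributing 0 is dominant otherwise.
A and B are above the threshold, contributing 29 each; the remaining 3 contribute 0. Total contributed: 58.
C keeps 29 and receives 4.4 × 58 × 2/24 = 21.27 from the restocking fund, for a payoff of 50.27.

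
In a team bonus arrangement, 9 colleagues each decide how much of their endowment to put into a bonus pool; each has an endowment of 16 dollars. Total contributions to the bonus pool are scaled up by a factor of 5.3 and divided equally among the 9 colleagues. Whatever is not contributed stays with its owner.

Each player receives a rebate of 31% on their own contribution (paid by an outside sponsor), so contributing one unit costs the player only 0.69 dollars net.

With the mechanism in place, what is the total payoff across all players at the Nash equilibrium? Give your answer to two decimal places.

144.00 dollars

The effective private return is (5.3/9) / 0.69 = 0.8535, which is still under 1, so the mechanism doesn't change anyone's dominant strategy: zero contribution.
At the Nash equilibrium no one contributes; group total payoff = 9 × 16 = 144.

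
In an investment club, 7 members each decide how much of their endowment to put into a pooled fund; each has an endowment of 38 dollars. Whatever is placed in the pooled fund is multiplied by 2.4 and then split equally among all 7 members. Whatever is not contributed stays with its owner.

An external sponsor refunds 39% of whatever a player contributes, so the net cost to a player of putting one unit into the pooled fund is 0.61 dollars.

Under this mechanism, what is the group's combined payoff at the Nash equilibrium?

Even with the mechanism, each unit contributed returns only (2.4/7) / 0.61 = 0.5621 per unit of net cost, so contributing nothing is still dominant.
Everyone keeps their endowment and the group total is 7 × 38 = 266.

266.00 dollars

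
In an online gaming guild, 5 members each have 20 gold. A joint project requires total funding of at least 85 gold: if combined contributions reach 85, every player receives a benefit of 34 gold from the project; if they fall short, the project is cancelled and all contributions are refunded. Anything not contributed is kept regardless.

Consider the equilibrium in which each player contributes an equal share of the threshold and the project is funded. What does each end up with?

37 gold

Equal share of the threshold: 85/5 = 17.
At this profile no one gains by cutting their contribution: any cut drops the total below 85, the project is cancelled, contributions are refunded, and the deviator ends with 20, which is less than 20 − 17 + 34 = 37. Contributing more than 17 just wastes the excess. So contributing exactly 17 is a best response.
Each player's payoff: 20 − 17 + 34 = 37.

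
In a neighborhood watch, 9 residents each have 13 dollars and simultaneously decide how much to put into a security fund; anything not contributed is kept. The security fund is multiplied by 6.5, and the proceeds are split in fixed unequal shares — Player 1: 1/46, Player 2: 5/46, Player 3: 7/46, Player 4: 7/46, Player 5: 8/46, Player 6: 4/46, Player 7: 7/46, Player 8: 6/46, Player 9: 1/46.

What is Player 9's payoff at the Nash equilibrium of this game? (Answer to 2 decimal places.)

14.84 dollars

For player j, contributing a unit is worthwhile iff 6.5 × (j's share) ≥ 1, i.e. iff j's share is at least 0.1538.
Player 5 alone (share 8/46) is above the threshold, contributing 13; the remaining 8 contribute 0. Total contributed: 13.
Player 9 keeps 13 and receives 6.5 × 13 × 1/46 = 1.84 from the security fund, for a payoff of 14.84.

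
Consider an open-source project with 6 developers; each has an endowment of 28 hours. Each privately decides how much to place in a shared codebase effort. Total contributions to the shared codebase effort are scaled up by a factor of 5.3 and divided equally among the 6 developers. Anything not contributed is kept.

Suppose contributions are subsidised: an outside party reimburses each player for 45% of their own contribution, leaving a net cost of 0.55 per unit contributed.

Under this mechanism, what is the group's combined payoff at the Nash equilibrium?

The effective private return per unit is now (5.3/6) / 0.55 = 1.6061 > 1, so every player's dominant strategy flips to full contribution.
So the Nash equilibrium is full contribution by all 6; the group earns 6 × (28 × 0.45 + 5.3 × 28) = 966.00.

966.00 hours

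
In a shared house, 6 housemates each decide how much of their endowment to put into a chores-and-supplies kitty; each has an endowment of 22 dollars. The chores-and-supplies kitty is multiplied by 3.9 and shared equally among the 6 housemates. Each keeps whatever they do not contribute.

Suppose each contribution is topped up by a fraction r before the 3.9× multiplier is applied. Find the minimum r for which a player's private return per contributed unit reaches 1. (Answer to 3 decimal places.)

With matching at rate r, one contributed unit becomes (1 + r) in the chores-and-supplies kitty and returns 3.9 × (1 + r) / 6 to the contributor.
Setting this equal to 1: 1 + r = 6/3.9 = 1.5385.
So the minimum matching rate is r = 1.5385 − 1 = 0.538.

0.538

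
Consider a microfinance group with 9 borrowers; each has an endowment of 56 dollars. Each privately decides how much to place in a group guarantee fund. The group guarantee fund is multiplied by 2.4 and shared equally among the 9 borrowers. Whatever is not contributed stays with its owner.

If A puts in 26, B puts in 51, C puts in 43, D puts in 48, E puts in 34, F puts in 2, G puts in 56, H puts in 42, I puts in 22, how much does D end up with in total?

Total contributed: 26 + 51 + 43 + 48 + 34 + 2 + 56 + 42 + 22 = 324.
Each receives 2.4 × 324 / 9 = 86.40 from the group guarantee fund.
D keeps 56 − 48 = 8, so D's payoff is 8 + 86.40 = 94.40.

94.40 dollars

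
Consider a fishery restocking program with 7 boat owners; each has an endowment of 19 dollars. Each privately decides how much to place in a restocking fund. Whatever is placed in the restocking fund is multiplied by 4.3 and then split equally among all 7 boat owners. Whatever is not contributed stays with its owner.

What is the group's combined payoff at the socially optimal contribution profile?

571.90 dollars

Each contributed unit returns 4.300 to the group as a whole (0.6143 to each of 7 players), which exceeds 1, so the social optimum is full contribution: group total = 4.300 × 133 = 571.90.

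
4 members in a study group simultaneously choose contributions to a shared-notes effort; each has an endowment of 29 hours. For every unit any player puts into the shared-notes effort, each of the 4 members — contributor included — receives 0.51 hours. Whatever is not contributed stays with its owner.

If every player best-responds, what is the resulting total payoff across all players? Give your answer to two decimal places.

116.00 hours

The private return per contributed unit is 0.51 < 1, so contributing 0 is dominant for every player. At the Nash equilibrium everyone keeps their 29, and the group total is 4 × 29 = 116.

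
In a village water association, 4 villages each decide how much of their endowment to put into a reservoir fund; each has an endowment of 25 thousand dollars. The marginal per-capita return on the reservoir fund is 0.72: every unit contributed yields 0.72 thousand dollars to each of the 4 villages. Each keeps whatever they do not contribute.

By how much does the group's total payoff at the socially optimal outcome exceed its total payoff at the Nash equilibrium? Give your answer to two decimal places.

The private return per contributed unit is 0.72 < 1, so contributing 0 is dominant for every player. At the Nash equilibrium everyone keeps their 25, and the group total is 4 × 25 = 100.
Each contributed unit returns 2.880 to the group as a whole (0.72 to each of 4 players), which exceeds 1, so the social optimum is full contribution: group total = 2.880 × 100 = 288.00.
Efficiency loss = 288.00 − 100 = 188.00.

188.00 thousand dollars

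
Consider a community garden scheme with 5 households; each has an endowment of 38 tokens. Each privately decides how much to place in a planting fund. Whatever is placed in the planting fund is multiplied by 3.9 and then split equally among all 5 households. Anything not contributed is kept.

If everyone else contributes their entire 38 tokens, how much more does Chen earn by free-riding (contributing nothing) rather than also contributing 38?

Switching from a contribution of 38 to 0 lets Chen keep an extra 38 tokens, but lowers the planting fund by 38, which costs Chen their own share of that drop: 3.9/5 × 38 = 29.64.
Net gain = 38 − 29.64 = 8.36. The private return per contributed unit (0.7800) is below 1, so free-riding is indeed the best response regardless of what the others do.

8.36 tokens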